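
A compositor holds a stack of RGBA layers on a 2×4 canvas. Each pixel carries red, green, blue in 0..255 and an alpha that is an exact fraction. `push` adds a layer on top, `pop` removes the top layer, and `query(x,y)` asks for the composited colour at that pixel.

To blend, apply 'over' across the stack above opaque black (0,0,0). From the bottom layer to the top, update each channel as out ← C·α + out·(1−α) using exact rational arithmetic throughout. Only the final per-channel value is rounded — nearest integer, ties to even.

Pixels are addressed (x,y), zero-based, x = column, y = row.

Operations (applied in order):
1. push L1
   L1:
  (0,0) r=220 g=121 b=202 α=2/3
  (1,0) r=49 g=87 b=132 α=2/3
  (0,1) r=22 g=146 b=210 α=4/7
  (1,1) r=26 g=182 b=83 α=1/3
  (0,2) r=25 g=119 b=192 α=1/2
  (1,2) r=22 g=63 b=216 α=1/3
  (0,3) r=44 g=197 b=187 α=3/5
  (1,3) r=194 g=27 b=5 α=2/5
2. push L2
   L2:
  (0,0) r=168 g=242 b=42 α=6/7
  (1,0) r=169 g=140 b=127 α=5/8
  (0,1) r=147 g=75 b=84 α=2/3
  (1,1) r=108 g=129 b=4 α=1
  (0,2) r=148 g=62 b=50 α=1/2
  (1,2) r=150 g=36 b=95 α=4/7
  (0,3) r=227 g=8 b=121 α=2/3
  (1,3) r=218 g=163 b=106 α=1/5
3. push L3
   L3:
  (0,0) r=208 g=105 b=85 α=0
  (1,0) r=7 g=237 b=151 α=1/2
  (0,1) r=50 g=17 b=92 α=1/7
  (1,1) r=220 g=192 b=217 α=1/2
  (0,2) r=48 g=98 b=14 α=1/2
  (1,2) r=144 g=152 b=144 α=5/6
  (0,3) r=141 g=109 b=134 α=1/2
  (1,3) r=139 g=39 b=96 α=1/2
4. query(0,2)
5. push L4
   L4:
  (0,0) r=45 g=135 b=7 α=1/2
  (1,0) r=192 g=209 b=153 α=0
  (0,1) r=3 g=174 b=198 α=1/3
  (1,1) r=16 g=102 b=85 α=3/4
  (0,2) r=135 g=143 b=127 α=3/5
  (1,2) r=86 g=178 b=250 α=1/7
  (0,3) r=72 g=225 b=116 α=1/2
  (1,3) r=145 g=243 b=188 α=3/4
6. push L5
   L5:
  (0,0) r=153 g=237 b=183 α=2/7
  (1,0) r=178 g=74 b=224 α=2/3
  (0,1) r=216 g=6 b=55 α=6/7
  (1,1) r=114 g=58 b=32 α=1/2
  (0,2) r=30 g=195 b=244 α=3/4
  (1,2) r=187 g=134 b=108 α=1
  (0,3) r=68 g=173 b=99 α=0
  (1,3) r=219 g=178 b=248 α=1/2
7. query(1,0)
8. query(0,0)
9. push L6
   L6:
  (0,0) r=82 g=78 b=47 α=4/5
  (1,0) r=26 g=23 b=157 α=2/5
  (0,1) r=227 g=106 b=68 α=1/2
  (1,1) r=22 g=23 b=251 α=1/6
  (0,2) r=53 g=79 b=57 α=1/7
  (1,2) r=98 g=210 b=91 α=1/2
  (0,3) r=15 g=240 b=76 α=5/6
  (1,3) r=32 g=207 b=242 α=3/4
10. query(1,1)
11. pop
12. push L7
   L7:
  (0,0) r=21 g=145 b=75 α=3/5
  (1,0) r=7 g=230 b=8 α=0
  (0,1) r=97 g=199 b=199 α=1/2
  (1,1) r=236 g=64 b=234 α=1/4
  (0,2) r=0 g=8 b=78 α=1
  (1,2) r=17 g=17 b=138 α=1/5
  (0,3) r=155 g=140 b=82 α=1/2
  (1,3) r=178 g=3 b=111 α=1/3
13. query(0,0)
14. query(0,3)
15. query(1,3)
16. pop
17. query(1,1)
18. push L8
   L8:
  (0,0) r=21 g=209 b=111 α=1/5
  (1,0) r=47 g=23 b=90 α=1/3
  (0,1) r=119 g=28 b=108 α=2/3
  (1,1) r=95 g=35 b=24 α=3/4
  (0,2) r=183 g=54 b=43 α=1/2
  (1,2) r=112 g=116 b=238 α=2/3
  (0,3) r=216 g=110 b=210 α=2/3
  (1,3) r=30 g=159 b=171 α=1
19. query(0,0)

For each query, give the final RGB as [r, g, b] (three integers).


at x=0,y=2 over L1,L2,L3:
+L1 (α=1/2) → [25/2, 119/2, 96]
+L2 (α=1/2) → [321/4, 243/4, 73]
+L3 (α=1/2) → [513/8, 635/8, 87/2]
rounded: [64, 79, 44]

query (1,0) [L1,L2,L3,L4,L5] — begin 0,0,0
+L1 (α=2/3) → [98/3, 58, 88]
+L2 (α=5/8) → [943/8, 437/4, 899/8]
+L3 (α=1/2) → [999/16, 1385/8, 2107/16]
+L4 (α=0) → [999/16, 1385/8, 2107/16]
+L5 (α=2/3) → [6695/48, 2569/24, 9275/48]
rounded: [139, 107, 193]

(0,0) stack=L1,L2,L3,L4,L5; from [0,0,0]:
+L1 (α=2/3) → [440/3, 242/3, 404/3]
+L2 (α=6/7) → [3464/21, 4598/21, 1160/21]
+L3 (α=0) → [3464/21, 4598/21, 1160/21]
+L4 (α=1/2) → [4409/42, 7433/42, 1307/42]
+L5 (α=2/7) → [34897/294, 57073/294, 21907/294]
= [119, 194, 75]

(1,1) stack=L1,L2,L3,L4,L5,L6; from [0,0,0]:
after L1 α=1/3: [26/3, 182/3, 83/3]
after L2 α=1: [108, 129, 4]
after L3 α=1/2: [164, 321/2, 221/2]
after L4 α=3/4: [53, 933/8, 731/8]
after L5 α=1/2: [167/2, 1397/16, 987/16]
after L6 α=1/6: [293/4, 2451/32, 8951/96]
= [73, 77, 93]

(0,0) stack=L1,L2,L3,L4,L5,L7; from [0,0,0]:
+L1 (α=2/3) → [440/3, 242/3, 404/3]
+L2 (α=6/7) → [3464/21, 4598/21, 1160/21]
+L3 (α=0) → [3464/21, 4598/21, 1160/21]
+L4 (α=1/2) → [4409/42, 7433/42, 1307/42]
+L5 (α=2/7) → [34897/294, 57073/294, 21907/294]
+L7 (α=3/5) → [44158/735, 121018/735, 54982/735]
= [60, 165, 75]

at x=0,y=3 over L1,L2,L3,L4,L5,L7:
after L1 α=3/5: [132/5, 591/5, 561/5]
after L2 α=2/3: [2402/15, 671/15, 1771/15]
after L3 α=1/2: [4517/30, 1153/15, 3781/30]
after L4 α=1/2: [6677/60, 2264/15, 7261/60]
after L5 α=0: [6677/60, 2264/15, 7261/60]
after L7 α=1/2: [15977/120, 2182/15, 12181/120]
rounded: [133, 145, 102]

(1,3) stack=L1,L2,L3,L4,L5,L7; from [0,0,0]:
+L1 (α=2/5) → [388/5, 54/5, 2]
+L2 (α=1/5) → [2642/25, 1031/25, 114/5]
+L3 (α=1/2) → [6117/50, 1003/25, 297/5]
+L4 (α=3/4) → [27867/200, 4807/25, 3117/20]
+L5 (α=1/2) → [71667/400, 9257/50, 8077/40]
+L7 (α=1/3) → [107267/600, 9332/75, 10297/60]
→ [179, 124, 172]

at x=1,y=1 over L1,L2,L3,L4,L5:
after L1 α=1/3: [26/3, 182/3, 83/3]
after L2 α=1: [108, 129, 4]
after L3 α=1/2: [164, 321/2, 221/2]
after L4 α=3/4: [53, 933/8, 731/8]
after L5 α=1/2: [167/2, 1397/16, 987/16]
→ [84, 87, 62]

query (0,0) [L1,L2,L3,L4,L5,L8] — begin 0,0,0
after L1 α=2/3: [440/3, 242/3, 404/3]
after L2 α=6/7: [3464/21, 4598/21, 1160/21]
after L3 α=0: [3464/21, 4598/21, 1160/21]
after L4 α=1/2: [4409/42, 7433/42, 1307/42]
after L5 α=2/7: [34897/294, 57073/294, 21907/294]
after L8 α=1/5: [72881/735, 144869/735, 60131/735]
= [99, 197, 82]


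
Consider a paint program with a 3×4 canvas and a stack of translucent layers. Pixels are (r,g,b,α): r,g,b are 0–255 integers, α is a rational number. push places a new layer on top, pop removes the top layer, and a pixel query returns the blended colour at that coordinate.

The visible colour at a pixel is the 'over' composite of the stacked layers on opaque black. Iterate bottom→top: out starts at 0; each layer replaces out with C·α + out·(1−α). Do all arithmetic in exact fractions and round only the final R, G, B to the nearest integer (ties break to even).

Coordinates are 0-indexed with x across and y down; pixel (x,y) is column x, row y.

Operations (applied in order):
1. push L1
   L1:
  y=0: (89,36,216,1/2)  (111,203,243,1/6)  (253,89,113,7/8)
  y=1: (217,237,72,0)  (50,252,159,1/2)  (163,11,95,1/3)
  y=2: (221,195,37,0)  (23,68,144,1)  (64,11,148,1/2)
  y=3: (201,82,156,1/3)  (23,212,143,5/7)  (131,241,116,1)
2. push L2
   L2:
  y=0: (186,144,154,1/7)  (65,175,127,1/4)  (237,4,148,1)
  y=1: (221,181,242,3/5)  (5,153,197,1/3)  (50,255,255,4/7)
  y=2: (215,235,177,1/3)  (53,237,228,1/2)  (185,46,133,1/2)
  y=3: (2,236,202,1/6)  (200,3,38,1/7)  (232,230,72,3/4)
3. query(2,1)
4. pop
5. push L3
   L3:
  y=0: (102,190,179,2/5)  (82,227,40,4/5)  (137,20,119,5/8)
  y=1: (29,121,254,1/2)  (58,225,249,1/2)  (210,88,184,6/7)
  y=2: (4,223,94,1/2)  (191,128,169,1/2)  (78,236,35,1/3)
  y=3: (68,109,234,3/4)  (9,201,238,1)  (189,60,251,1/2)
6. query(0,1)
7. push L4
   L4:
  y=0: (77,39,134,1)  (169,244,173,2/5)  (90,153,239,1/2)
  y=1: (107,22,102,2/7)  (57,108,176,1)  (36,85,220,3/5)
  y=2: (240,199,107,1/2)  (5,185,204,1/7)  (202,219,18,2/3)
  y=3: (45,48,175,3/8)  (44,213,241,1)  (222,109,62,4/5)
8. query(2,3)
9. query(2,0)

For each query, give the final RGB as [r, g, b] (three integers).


query (2,1) [L1,L2] — begin 0,0,0
L1 α=1/3: [163/3, 11/3, 95/3]
L2 α=4/7: [363/7, 1031/7, 1115/7]
rounded: [52, 147, 159]

at x=0,y=1 over L1,L3:
after L1 α=0: [0, 0, 0]
after L3 α=1/2: [29/2, 121/2, 127]
rounded: [14, 60, 127]

at x=2,y=3 over L1,L3,L4:
after L1 α=1: [131, 241, 116]
after L3 α=1/2: [160, 301/2, 367/2]
after L4 α=4/5: [1048/5, 1173/10, 863/10]
rounded: [210, 117, 86]

query (2,0) [L1,L3,L4] — begin 0,0,0
L1 α=7/8: [1771/8, 623/8, 791/8]
L3 α=5/8: [10793/64, 2669/64, 7133/64]
L4 α=1/2: [16553/128, 12461/128, 22429/128]
→ [129, 97, 175]


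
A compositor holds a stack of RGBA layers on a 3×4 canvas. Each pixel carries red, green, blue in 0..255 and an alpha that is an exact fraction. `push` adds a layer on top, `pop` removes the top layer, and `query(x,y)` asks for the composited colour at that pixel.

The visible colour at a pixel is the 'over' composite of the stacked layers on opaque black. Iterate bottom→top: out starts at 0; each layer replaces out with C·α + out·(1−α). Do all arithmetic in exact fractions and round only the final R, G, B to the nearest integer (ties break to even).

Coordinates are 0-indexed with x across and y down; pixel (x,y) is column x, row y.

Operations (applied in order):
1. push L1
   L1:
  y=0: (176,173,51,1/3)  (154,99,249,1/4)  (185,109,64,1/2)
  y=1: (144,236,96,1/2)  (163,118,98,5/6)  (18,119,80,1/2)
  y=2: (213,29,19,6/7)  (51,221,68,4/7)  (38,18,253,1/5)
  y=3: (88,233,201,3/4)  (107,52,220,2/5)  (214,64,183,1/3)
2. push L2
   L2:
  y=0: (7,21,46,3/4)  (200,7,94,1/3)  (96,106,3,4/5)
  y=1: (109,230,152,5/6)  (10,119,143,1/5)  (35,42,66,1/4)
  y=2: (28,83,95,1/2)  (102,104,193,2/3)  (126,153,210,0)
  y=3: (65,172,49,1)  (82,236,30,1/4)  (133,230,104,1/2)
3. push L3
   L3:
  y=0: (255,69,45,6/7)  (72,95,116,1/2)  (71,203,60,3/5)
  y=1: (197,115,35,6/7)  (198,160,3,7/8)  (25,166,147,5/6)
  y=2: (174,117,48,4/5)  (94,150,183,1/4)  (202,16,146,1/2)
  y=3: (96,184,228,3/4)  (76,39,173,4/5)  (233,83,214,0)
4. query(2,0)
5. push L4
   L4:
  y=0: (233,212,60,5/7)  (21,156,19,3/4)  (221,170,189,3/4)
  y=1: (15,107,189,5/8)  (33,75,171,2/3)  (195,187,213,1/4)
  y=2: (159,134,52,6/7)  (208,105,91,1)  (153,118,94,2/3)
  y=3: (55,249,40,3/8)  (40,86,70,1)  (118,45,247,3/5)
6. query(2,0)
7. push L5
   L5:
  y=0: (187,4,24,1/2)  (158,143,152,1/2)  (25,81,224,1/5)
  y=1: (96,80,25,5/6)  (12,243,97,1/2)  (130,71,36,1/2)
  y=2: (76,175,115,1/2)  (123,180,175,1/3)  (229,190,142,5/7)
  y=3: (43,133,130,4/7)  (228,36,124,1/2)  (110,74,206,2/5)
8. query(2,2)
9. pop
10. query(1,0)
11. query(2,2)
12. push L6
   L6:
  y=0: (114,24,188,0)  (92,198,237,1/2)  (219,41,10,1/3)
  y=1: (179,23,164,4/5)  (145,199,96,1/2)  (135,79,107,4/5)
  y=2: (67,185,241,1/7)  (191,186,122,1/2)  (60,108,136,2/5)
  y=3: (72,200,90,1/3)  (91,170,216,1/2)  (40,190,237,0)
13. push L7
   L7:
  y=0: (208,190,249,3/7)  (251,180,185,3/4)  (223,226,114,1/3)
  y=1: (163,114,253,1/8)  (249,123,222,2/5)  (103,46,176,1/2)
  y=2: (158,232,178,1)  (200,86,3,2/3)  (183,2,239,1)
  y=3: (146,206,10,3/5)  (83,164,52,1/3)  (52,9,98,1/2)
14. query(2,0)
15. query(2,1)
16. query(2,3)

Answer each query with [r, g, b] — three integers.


(2,0) stack=L1,L2,L3; from [0,0,0]:
L1 α=1/2: [185/2, 109/2, 32]
L2 α=4/5: [953/10, 957/10, 44/5]
L3 α=3/5: [2018/25, 4002/25, 988/25]
→ [81, 160, 40]

query (2,0) [L1,L2,L3,L4] — begin 0,0,0
+L1 (α=1/2) → [185/2, 109/2, 32]
+L2 (α=4/5) → [953/10, 957/10, 44/5]
+L3 (α=3/5) → [2018/25, 4002/25, 988/25]
+L4 (α=3/4) → [18593/100, 4188/25, 15163/100]
= [186, 168, 152]

(2,2) stack=L1,L2,L3,L4,L5; from [0,0,0]:
after L1 α=1/5: [38/5, 18/5, 253/5]
after L2 α=0: [38/5, 18/5, 253/5]
after L3 α=1/2: [524/5, 49/5, 983/10]
after L4 α=2/3: [2054/15, 1229/15, 2863/30]
after L5 α=5/7: [21283/105, 16708/105, 13513/105]
→ [203, 159, 129]

at x=1,y=0 over L1,L2,L3,L4:
+L1 (α=1/4) → [77/2, 99/4, 249/4]
+L2 (α=1/3) → [277/3, 113/6, 437/6]
+L3 (α=1/2) → [493/6, 683/12, 1133/12]
+L4 (α=3/4) → [871/24, 6299/48, 1817/48]
= [36, 131, 38]

(2,2) stack=L1,L2,L3,L4; from [0,0,0]:
L1 α=1/5: [38/5, 18/5, 253/5]
L2 α=0: [38/5, 18/5, 253/5]
L3 α=1/2: [524/5, 49/5, 983/10]
L4 α=2/3: [2054/15, 1229/15, 2863/30]
= [137, 82, 95]

at x=2,y=0 over L1,L2,L3,L4,L6,L7:
+L1 (α=1/2) → [185/2, 109/2, 32]
+L2 (α=4/5) → [953/10, 957/10, 44/5]
+L3 (α=3/5) → [2018/25, 4002/25, 988/25]
+L4 (α=3/4) → [18593/100, 4188/25, 15163/100]
+L6 (α=1/3) → [29543/150, 9401/75, 5221/50]
+L7 (α=1/3) → [46268/225, 35752/225, 8071/75]
rounded: [206, 159, 108]

query (2,1) [L1,L2,L3,L4,L6,L7] — begin 0,0,0
L1 α=1/2: [9, 119/2, 40]
L2 α=1/4: [31/2, 441/8, 93/2]
L3 α=5/6: [281/12, 7081/48, 521/4]
L4 α=1/4: [1061/16, 10073/64, 2415/16]
L6 α=4/5: [9701/80, 30297/320, 9263/80]
L7 α=1/2: [17941/160, 45017/640, 23343/160]
→ [112, 70, 146]

query (2,3) [L1,L2,L3,L4,L6,L7] — begin 0,0,0
+L1 (α=1/3) → [214/3, 64/3, 61]
+L2 (α=1/2) → [613/6, 377/3, 165/2]
+L3 (α=0) → [613/6, 377/3, 165/2]
+L4 (α=3/5) → [335/3, 1159/15, 906/5]
+L6 (α=0) → [335/3, 1159/15, 906/5]
+L7 (α=1/2) → [491/6, 647/15, 698/5]
= [82, 43, 140]


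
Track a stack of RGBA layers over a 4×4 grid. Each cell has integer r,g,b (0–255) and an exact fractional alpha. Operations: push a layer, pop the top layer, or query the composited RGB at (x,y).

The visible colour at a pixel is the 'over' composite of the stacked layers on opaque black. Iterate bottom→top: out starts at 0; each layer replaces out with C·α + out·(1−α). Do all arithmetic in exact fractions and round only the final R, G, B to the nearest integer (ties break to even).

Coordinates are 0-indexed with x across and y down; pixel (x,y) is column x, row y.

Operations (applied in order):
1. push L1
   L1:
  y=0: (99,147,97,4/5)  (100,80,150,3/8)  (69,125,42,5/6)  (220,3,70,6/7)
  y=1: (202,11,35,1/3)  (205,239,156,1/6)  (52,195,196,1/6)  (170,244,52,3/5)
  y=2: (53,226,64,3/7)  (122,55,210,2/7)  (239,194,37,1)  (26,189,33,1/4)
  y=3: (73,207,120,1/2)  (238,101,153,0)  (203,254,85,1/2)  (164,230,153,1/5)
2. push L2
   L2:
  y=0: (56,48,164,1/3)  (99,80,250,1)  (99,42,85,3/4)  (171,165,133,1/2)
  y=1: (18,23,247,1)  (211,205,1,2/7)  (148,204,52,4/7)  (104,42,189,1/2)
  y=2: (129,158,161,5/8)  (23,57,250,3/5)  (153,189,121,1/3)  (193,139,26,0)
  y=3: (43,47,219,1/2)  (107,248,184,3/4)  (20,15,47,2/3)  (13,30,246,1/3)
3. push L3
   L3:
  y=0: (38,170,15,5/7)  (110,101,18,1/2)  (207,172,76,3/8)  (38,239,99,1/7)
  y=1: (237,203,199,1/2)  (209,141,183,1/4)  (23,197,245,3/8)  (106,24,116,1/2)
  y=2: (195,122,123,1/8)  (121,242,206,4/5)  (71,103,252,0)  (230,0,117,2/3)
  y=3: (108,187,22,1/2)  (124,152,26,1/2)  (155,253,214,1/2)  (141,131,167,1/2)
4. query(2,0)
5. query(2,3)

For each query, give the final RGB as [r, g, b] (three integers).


(2,0) stack=L1,L2,L3; from [0,0,0]:
after L1 α=5/6: [115/2, 625/6, 35]
after L2 α=3/4: [709/8, 1381/24, 145/2]
after L3 α=3/8: [8513/64, 19289/192, 1181/16]
= [133, 100, 74]

query (2,3) [L1,L2,L3] — begin 0,0,0
L1 α=1/2: [203/2, 127, 85/2]
L2 α=2/3: [283/6, 157/3, 91/2]
L3 α=1/2: [1213/12, 458/3, 519/4]
= [101, 153, 130]


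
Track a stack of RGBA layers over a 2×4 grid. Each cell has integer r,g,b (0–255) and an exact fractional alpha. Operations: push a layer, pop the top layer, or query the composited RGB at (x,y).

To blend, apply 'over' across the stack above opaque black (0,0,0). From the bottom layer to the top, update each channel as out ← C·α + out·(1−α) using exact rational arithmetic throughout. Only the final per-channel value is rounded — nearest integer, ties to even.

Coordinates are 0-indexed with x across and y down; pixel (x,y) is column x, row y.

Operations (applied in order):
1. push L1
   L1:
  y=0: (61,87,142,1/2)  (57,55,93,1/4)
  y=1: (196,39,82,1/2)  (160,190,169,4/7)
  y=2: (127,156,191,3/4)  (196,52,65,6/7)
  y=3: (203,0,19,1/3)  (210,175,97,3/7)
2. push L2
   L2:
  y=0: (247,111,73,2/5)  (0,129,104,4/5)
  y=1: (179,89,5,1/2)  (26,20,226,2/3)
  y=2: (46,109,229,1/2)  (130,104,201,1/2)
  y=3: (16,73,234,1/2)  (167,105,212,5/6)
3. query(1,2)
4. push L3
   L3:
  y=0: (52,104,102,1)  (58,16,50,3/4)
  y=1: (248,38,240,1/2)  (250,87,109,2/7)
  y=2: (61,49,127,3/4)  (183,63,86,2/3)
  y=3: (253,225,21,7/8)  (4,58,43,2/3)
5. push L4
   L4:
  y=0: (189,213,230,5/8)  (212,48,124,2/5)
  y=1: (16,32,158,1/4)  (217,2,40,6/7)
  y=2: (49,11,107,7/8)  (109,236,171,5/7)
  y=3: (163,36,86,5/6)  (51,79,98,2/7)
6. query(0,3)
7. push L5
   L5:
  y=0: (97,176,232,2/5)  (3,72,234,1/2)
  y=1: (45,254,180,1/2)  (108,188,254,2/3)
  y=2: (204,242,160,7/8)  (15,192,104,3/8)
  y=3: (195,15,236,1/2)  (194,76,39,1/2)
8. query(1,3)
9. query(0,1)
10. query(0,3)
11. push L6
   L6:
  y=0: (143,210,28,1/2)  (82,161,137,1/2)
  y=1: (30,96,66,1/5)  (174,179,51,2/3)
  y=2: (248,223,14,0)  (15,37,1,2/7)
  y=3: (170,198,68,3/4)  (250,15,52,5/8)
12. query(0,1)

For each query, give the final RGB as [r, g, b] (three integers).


(1,2) stack=L1,L2; from [0,0,0]:
L1 α=6/7: [168, 312/7, 390/7]
L2 α=1/2: [149, 520/7, 1797/14]
→ [149, 74, 128]

query (0,3) [L1,L2,L3,L4] — begin 0,0,0
+L1 (α=1/3) → [203/3, 0, 19/3]
+L2 (α=1/2) → [251/6, 73/2, 721/6]
+L3 (α=7/8) → [10877/48, 3223/16, 1603/48]
+L4 (α=5/6) → [49997/288, 6103/96, 22243/288]
→ [174, 64, 77]

(1,3) stack=L1,L2,L3,L4,L5; from [0,0,0]:
after L1 α=3/7: [90, 75, 291/7]
after L2 α=5/6: [925/6, 100, 7711/42]
after L3 α=2/3: [973/18, 72, 11323/126]
after L4 α=2/7: [6701/126, 74, 81311/882]
after L5 α=1/2: [31145/252, 75, 115709/1764]
→ [124, 75, 66]

(0,1) stack=L1,L2,L3,L4,L5; from [0,0,0]:
+L1 (α=1/2) → [98, 39/2, 41]
+L2 (α=1/2) → [277/2, 217/4, 23]
+L3 (α=1/2) → [773/4, 369/8, 263/2]
+L4 (α=1/4) → [2383/16, 1363/32, 1105/8]
+L5 (α=1/2) → [3103/32, 9491/64, 2545/16]
→ [97, 148, 159]

query (0,3) [L1,L2,L3,L4,L5] — begin 0,0,0
L1 α=1/3: [203/3, 0, 19/3]
L2 α=1/2: [251/6, 73/2, 721/6]
L3 α=7/8: [10877/48, 3223/16, 1603/48]
L4 α=5/6: [49997/288, 6103/96, 22243/288]
L5 α=1/2: [106157/576, 7543/192, 90211/576]
= [184, 39, 157]

query (0,1) [L1,L2,L3,L4,L5,L6] — begin 0,0,0
+L1 (α=1/2) → [98, 39/2, 41]
+L2 (α=1/2) → [277/2, 217/4, 23]
+L3 (α=1/2) → [773/4, 369/8, 263/2]
+L4 (α=1/4) → [2383/16, 1363/32, 1105/8]
+L5 (α=1/2) → [3103/32, 9491/64, 2545/16]
+L6 (α=1/5) → [3343/40, 11027/80, 2809/20]
→ [84, 138, 140]


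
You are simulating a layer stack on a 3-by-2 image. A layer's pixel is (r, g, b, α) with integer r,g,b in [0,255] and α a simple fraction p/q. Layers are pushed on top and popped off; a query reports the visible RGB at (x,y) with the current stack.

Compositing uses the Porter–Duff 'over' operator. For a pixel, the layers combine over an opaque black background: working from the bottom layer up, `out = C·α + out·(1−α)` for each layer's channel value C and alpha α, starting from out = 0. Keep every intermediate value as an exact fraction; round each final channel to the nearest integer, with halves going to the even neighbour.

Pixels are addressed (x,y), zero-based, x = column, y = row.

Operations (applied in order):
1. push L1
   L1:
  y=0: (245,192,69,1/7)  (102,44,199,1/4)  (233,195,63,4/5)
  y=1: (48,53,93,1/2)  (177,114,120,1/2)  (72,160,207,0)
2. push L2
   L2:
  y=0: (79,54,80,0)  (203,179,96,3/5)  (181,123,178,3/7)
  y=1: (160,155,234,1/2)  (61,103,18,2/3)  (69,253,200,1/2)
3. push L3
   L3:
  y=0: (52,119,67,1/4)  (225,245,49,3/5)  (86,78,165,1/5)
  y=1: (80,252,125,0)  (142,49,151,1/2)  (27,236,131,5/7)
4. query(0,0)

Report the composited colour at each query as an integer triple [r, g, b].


at x=0,y=0 over L1,L2,L3:
+L1 (α=1/7) → [35, 192/7, 69/7]
+L2 (α=0) → [35, 192/7, 69/7]
+L3 (α=1/4) → [157/4, 1409/28, 169/7]
→ [39, 50, 24]


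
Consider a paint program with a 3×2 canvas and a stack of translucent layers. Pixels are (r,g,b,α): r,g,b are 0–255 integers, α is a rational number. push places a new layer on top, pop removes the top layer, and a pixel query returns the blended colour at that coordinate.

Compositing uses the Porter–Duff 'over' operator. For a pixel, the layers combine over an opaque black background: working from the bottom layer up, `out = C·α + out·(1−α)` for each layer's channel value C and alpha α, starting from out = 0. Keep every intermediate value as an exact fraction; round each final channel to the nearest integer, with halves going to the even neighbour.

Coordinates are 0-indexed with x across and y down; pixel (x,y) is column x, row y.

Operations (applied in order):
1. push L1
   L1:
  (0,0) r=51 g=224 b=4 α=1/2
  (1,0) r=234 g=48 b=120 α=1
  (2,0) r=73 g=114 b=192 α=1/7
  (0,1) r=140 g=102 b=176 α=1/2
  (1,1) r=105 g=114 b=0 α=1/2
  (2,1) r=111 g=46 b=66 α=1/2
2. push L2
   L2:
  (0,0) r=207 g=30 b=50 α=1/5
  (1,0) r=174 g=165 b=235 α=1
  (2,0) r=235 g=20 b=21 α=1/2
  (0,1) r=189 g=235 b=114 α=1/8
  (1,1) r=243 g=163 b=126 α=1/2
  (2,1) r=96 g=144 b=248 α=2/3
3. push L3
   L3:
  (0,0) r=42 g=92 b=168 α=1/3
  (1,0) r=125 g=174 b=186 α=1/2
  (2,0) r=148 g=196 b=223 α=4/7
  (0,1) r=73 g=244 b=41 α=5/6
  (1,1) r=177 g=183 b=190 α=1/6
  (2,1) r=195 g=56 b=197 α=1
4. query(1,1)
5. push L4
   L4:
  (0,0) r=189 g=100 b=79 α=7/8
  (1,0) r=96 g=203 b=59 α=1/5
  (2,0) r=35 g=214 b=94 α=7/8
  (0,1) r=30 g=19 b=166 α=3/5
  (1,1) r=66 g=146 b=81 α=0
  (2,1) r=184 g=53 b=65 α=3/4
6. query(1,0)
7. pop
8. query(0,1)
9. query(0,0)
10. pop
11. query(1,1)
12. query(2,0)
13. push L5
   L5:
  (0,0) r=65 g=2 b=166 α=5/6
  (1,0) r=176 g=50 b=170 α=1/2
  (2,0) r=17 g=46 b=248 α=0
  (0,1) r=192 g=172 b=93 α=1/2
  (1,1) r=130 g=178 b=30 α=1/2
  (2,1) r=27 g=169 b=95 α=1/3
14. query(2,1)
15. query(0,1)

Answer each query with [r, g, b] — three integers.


query (1,1) [L1,L2,L3] — begin 0,0,0
L1 α=1/2: [105/2, 57, 0]
L2 α=1/2: [591/4, 110, 63]
L3 α=1/6: [1221/8, 733/6, 505/6]
rounded: [153, 122, 84]

(1,0) stack=L1,L2,L3,L4; from [0,0,0]:
L1 α=1: [234, 48, 120]
L2 α=1: [174, 165, 235]
L3 α=1/2: [299/2, 339/2, 421/2]
L4 α=1/5: [694/5, 881/5, 901/5]
rounded: [139, 176, 180]

at x=0,y=1 over L1,L2,L3:
after L1 α=1/2: [70, 51, 88]
after L2 α=1/8: [679/8, 74, 365/4]
after L3 α=5/6: [3599/48, 647/3, 395/8]
rounded: [75, 216, 49]

query (0,0) [L1,L2,L3] — begin 0,0,0
+L1 (α=1/2) → [51/2, 112, 2]
+L2 (α=1/5) → [309/5, 478/5, 58/5]
+L3 (α=1/3) → [276/5, 472/5, 956/15]
rounded: [55, 94, 64]

at x=1,y=1 over L1,L2:
+L1 (α=1/2) → [105/2, 57, 0]
+L2 (α=1/2) → [591/4, 110, 63]
rounded: [148, 110, 63]

(2,0) stack=L1,L2; from [0,0,0]:
after L1 α=1/7: [73/7, 114/7, 192/7]
after L2 α=1/2: [859/7, 127/7, 339/14]
rounded: [123, 18, 24]

at x=2,y=1 over L1,L2,L5:
+L1 (α=1/2) → [111/2, 23, 33]
+L2 (α=2/3) → [165/2, 311/3, 529/3]
+L5 (α=1/3) → [64, 1129/9, 1343/9]
= [64, 125, 149]

at x=0,y=1 over L1,L2,L5:
+L1 (α=1/2) → [70, 51, 88]
+L2 (α=1/8) → [679/8, 74, 365/4]
+L5 (α=1/2) → [2215/16, 123, 737/8]
→ [138, 123, 92]


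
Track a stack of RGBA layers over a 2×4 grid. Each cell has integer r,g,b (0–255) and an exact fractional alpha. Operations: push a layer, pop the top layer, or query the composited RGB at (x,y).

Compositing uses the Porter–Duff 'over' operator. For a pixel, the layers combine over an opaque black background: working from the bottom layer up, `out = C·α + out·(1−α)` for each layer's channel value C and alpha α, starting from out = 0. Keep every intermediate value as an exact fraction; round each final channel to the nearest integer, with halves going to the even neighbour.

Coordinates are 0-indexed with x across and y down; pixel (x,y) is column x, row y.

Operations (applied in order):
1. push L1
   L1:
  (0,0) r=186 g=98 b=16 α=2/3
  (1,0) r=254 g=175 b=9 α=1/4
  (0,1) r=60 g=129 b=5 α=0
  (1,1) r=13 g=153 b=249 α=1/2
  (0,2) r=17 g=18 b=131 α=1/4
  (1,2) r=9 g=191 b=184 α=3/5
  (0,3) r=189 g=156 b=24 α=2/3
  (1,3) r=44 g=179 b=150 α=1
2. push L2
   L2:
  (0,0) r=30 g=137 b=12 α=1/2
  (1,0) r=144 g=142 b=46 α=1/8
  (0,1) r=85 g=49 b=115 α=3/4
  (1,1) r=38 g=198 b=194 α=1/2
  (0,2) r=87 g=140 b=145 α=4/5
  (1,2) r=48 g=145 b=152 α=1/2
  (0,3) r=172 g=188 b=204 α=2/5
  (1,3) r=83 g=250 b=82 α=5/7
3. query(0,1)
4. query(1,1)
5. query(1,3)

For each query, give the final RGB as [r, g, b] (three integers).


at x=0,y=1 over L1,L2:
after L1 α=0: [0, 0, 0]
after L2 α=3/4: [255/4, 147/4, 345/4]
→ [64, 37, 86]

(1,1) stack=L1,L2; from [0,0,0]:
+L1 (α=1/2) → [13/2, 153/2, 249/2]
+L2 (α=1/2) → [89/4, 549/4, 637/4]
rounded: [22, 137, 159]

query (1,3) [L1,L2] — begin 0,0,0
L1 α=1: [44, 179, 150]
L2 α=5/7: [503/7, 1608/7, 710/7]
rounded: [72, 230, 101]


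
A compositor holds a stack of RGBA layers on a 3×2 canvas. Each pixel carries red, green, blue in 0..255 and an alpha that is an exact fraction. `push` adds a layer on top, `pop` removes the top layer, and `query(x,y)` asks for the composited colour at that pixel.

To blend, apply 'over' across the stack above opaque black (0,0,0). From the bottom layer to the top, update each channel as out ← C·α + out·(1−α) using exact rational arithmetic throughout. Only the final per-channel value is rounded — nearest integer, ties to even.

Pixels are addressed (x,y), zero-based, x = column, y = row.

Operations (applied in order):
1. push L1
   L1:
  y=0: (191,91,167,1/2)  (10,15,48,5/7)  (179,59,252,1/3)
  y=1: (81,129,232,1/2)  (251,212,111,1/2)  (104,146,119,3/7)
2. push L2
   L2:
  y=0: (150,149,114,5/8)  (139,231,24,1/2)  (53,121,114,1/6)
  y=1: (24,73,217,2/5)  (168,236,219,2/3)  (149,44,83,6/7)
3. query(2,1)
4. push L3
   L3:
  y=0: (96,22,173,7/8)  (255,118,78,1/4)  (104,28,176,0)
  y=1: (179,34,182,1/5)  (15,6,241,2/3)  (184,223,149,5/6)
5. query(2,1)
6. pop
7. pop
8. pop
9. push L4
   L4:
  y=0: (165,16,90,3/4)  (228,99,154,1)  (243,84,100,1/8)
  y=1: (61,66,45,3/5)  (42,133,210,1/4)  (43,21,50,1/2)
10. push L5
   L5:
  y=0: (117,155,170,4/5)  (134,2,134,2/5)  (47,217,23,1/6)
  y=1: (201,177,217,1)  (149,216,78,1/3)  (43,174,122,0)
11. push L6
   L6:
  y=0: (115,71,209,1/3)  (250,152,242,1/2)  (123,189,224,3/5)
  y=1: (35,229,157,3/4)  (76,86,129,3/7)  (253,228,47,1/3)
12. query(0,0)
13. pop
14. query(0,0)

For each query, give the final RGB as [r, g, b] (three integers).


(2,1) stack=L1,L2; from [0,0,0]:
after L1 α=3/7: [312/7, 438/7, 51]
after L2 α=6/7: [6570/49, 2286/49, 549/7]
→ [134, 47, 78]

at x=2,y=1 over L1,L2,L3:
after L1 α=3/7: [312/7, 438/7, 51]
after L2 α=6/7: [6570/49, 2286/49, 549/7]
after L3 α=5/6: [25825/147, 56921/294, 2882/21]
= [176, 194, 137]

at x=0,y=0 over L4,L5,L6:
+L4 (α=3/4) → [495/4, 12, 135/2]
+L5 (α=4/5) → [2367/20, 632/5, 299/2]
+L6 (α=1/3) → [3517/30, 1619/15, 508/3]
= [117, 108, 169]

(0,0) stack=L4,L5; from [0,0,0]:
L4 α=3/4: [495/4, 12, 135/2]
L5 α=4/5: [2367/20, 632/5, 299/2]
rounded: [118, 126, 150]


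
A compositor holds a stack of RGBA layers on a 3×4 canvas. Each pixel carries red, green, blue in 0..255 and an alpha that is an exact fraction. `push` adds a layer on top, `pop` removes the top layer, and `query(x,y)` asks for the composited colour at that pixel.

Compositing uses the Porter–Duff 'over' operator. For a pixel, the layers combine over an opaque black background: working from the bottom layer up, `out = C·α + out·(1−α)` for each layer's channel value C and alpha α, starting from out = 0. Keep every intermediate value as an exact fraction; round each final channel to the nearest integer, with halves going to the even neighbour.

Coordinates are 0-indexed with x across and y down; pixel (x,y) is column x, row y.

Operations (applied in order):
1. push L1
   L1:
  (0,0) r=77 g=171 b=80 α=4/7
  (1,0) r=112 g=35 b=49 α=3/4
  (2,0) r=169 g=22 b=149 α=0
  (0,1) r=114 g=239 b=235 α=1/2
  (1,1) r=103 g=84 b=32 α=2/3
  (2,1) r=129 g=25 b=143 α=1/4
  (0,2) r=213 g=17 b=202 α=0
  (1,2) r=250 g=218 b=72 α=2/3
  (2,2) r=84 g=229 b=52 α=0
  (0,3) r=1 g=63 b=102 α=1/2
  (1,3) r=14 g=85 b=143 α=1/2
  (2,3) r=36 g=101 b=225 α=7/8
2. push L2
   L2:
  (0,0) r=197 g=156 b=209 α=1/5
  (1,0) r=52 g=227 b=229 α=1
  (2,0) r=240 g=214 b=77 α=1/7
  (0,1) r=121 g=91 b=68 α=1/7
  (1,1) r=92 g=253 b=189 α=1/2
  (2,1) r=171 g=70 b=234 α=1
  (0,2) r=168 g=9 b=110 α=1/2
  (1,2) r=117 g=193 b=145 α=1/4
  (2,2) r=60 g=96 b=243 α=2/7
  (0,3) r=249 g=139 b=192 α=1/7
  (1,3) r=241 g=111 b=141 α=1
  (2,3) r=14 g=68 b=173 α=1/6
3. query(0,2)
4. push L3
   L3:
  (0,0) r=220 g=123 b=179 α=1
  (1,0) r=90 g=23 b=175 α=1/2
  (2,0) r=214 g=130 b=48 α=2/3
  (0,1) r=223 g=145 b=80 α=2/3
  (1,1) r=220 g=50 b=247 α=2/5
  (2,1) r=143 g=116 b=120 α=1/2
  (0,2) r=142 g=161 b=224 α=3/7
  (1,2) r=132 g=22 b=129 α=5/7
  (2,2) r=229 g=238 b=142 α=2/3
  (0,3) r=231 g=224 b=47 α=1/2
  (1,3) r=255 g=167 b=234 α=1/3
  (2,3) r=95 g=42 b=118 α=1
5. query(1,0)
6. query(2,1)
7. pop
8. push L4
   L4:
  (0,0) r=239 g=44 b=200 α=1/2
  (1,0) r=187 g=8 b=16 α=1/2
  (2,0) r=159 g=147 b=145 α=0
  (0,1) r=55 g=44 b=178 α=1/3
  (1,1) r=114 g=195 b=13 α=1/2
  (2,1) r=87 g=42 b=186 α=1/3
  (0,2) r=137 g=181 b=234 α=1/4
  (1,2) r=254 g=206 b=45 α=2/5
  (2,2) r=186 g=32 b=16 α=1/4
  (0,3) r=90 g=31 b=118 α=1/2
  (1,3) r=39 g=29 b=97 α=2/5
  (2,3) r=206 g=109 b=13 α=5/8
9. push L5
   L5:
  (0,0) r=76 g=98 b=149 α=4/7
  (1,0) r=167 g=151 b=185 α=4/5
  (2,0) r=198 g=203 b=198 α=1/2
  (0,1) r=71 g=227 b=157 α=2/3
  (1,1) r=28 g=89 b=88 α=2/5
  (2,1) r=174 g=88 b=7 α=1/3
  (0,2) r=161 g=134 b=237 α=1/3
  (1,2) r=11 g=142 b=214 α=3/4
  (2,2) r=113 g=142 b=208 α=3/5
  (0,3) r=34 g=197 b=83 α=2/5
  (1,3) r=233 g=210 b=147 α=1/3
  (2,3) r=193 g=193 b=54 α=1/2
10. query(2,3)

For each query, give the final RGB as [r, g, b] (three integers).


at x=0,y=2 over L1,L2:
L1 α=0: [0, 0, 0]
L2 α=1/2: [84, 9/2, 55]
→ [84, 4, 55]

query (1,0) [L1,L2,L3] — begin 0,0,0
after L1 α=3/4: [84, 105/4, 147/4]
after L2 α=1: [52, 227, 229]
after L3 α=1/2: [71, 125, 202]
= [71, 125, 202]

at x=2,y=1 over L1,L2,L3:
after L1 α=1/4: [129/4, 25/4, 143/4]
after L2 α=1: [171, 70, 234]
after L3 α=1/2: [157, 93, 177]
= [157, 93, 177]

(2,3) stack=L1,L2,L4,L5; from [0,0,0]:
after L1 α=7/8: [63/2, 707/8, 1575/8]
after L2 α=1/6: [343/12, 4079/48, 9259/48]
after L4 α=5/8: [4463/32, 12799/128, 10299/128]
after L5 α=1/2: [10639/64, 37503/256, 17211/256]
→ [166, 146, 67]


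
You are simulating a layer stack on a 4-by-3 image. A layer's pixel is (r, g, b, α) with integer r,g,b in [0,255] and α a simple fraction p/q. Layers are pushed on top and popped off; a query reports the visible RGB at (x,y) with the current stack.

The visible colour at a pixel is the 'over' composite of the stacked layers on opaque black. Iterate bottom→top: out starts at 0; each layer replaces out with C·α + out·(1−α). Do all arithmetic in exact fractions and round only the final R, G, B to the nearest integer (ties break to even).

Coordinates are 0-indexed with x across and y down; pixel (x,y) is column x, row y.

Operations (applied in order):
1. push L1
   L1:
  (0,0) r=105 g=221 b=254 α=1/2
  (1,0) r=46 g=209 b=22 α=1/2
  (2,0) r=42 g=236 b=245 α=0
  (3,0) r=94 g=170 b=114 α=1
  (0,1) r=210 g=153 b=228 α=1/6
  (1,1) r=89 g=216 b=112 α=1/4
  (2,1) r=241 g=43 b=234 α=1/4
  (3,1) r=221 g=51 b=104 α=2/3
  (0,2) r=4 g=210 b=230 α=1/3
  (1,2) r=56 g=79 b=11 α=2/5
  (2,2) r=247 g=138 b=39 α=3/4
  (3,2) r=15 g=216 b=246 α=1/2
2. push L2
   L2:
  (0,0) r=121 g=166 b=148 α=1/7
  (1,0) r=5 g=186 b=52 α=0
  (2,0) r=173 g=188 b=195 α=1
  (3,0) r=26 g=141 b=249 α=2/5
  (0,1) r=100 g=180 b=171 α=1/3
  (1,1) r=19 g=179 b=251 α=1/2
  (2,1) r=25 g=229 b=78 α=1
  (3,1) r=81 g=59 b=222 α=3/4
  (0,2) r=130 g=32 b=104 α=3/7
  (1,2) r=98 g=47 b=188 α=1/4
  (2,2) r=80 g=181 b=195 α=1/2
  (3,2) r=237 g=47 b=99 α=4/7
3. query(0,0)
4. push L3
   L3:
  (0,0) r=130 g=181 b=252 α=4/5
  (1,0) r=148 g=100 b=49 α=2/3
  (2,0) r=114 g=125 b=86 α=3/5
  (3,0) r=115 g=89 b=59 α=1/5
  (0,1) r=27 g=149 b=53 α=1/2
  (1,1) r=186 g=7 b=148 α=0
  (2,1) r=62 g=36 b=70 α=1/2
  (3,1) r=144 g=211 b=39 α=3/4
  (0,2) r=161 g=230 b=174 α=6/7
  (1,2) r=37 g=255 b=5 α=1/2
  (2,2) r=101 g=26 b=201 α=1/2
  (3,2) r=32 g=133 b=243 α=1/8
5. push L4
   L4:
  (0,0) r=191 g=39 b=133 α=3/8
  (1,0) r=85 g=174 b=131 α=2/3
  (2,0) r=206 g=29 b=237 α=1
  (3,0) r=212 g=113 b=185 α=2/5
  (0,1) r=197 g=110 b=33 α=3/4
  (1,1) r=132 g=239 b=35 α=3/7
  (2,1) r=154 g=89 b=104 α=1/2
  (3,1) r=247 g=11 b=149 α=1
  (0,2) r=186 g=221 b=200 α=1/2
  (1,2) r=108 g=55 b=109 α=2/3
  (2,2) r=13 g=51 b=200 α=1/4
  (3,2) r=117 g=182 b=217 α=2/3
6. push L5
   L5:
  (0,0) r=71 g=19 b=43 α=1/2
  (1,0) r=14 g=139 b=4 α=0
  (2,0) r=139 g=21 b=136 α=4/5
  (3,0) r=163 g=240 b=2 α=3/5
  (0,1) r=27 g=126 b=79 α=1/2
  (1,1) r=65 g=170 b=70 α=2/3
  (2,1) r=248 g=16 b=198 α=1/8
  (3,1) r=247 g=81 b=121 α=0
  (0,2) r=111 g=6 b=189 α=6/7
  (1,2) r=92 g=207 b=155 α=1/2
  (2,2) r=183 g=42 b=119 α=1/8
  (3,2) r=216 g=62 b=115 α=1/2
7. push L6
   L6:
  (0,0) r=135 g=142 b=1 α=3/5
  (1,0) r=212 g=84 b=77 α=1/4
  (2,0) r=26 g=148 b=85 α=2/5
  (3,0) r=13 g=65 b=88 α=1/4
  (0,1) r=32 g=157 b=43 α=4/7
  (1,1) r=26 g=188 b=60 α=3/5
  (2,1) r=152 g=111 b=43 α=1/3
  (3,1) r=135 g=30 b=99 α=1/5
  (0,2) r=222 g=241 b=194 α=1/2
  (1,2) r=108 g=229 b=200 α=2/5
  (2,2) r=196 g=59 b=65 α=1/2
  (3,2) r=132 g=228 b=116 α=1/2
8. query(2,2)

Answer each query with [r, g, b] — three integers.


(0,0) stack=L1,L2; from [0,0,0]:
+L1 (α=1/2) → [105/2, 221/2, 127]
+L2 (α=1/7) → [436/7, 829/7, 130]
= [62, 118, 130]

at x=2,y=2 over L1,L2,L3,L4,L5,L6:
after L1 α=3/4: [741/4, 207/2, 117/4]
after L2 α=1/2: [1061/8, 569/4, 897/8]
after L3 α=1/2: [1869/16, 673/8, 2505/16]
after L4 α=1/4: [5815/64, 2427/32, 10715/64]
after L5 α=1/8: [52417/512, 18333/256, 82621/512]
after L6 α=1/2: [152769/1024, 33437/512, 115901/1024]
→ [149, 65, 113]


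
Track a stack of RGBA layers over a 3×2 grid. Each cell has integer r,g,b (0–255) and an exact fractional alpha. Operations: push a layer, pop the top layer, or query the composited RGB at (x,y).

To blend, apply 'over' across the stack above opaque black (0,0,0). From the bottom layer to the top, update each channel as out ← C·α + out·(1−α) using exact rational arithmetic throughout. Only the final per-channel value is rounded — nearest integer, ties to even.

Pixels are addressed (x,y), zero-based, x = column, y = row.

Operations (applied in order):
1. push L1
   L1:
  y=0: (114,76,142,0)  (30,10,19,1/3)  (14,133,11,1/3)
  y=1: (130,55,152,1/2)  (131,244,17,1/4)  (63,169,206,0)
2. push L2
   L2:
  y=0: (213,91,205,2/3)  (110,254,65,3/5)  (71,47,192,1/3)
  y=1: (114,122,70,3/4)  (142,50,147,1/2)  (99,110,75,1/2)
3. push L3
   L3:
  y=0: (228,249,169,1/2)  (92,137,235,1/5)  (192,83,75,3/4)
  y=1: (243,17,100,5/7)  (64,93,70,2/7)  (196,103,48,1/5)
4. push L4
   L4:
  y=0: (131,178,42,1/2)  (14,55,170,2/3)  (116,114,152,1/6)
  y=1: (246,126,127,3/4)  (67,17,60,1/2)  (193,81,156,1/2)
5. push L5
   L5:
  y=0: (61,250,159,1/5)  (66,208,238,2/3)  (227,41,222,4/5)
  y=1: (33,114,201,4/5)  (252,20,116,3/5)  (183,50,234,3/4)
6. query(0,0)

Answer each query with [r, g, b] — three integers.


query (0,0) [L1,L2,L3,L4,L5] — begin 0,0,0
L1 α=0: [0, 0, 0]
L2 α=2/3: [142, 182/3, 410/3]
L3 α=1/2: [185, 929/6, 917/6]
L4 α=1/2: [158, 1997/12, 1169/12]
L5 α=1/5: [693/5, 2747/15, 1646/15]
→ [139, 183, 110]


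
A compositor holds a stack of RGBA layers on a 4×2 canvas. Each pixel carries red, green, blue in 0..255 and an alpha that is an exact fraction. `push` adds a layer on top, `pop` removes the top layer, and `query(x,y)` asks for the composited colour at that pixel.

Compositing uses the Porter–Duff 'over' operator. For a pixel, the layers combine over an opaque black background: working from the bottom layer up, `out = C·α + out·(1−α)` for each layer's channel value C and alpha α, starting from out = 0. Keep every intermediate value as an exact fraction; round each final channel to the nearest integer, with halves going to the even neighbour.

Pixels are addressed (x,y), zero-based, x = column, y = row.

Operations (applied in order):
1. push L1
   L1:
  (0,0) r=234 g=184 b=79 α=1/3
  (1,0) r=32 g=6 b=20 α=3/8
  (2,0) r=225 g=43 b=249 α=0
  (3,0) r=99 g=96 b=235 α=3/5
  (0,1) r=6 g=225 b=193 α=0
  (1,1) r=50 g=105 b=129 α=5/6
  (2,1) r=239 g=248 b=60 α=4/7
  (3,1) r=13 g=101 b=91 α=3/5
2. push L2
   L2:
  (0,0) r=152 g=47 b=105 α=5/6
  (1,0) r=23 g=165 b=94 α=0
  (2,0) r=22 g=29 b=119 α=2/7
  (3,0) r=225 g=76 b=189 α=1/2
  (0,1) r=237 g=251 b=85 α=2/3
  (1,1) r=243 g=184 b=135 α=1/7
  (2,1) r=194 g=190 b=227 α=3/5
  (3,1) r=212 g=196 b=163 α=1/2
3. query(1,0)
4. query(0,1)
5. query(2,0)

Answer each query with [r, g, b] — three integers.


at x=1,y=0 over L1,L2:
L1 α=3/8: [12, 9/4, 15/2]
L2 α=0: [12, 9/4, 15/2]
= [12, 2, 8]

at x=0,y=1 over L1,L2:
+L1 (α=0) → [0, 0, 0]
+L2 (α=2/3) → [158, 502/3, 170/3]
rounded: [158, 167, 57]

at x=2,y=0 over L1,L2:
L1 α=0: [0, 0, 0]
L2 α=2/7: [44/7, 58/7, 34]
rounded: [6, 8, 34]


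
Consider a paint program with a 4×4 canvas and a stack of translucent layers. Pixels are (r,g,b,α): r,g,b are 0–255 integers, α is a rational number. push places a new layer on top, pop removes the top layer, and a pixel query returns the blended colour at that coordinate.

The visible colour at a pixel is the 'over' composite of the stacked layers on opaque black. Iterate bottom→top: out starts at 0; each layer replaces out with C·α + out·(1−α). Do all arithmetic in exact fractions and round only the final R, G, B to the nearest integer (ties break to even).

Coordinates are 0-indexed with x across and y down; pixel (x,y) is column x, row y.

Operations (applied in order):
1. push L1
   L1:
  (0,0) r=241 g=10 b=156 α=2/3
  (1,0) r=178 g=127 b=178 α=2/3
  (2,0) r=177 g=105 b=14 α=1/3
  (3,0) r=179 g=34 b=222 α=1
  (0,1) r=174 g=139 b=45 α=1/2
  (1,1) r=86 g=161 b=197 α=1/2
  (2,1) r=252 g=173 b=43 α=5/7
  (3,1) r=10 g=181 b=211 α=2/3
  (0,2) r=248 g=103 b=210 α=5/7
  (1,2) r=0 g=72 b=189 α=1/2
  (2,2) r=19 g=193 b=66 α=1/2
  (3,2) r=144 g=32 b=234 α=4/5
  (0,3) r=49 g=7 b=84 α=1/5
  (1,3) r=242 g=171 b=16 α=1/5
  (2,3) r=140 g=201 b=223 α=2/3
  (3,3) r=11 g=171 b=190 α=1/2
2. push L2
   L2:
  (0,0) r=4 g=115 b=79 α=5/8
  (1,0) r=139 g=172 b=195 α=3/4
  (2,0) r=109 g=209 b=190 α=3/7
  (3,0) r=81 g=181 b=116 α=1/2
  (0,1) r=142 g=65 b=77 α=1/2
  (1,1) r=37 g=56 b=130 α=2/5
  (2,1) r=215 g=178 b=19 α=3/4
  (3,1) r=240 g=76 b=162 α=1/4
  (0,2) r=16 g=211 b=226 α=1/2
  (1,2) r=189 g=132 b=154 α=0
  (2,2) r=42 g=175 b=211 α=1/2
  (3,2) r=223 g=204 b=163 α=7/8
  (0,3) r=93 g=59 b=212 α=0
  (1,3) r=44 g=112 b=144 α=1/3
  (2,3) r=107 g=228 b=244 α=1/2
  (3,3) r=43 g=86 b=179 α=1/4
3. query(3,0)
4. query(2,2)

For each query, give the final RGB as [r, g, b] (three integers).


at x=3,y=0 over L1,L2:
L1 α=1: [179, 34, 222]
L2 α=1/2: [130, 215/2, 169]
rounded: [130, 108, 169]

query (2,2) [L1,L2] — begin 0,0,0
L1 α=1/2: [19/2, 193/2, 33]
L2 α=1/2: [103/4, 543/4, 122]
rounded: [26, 136, 122]


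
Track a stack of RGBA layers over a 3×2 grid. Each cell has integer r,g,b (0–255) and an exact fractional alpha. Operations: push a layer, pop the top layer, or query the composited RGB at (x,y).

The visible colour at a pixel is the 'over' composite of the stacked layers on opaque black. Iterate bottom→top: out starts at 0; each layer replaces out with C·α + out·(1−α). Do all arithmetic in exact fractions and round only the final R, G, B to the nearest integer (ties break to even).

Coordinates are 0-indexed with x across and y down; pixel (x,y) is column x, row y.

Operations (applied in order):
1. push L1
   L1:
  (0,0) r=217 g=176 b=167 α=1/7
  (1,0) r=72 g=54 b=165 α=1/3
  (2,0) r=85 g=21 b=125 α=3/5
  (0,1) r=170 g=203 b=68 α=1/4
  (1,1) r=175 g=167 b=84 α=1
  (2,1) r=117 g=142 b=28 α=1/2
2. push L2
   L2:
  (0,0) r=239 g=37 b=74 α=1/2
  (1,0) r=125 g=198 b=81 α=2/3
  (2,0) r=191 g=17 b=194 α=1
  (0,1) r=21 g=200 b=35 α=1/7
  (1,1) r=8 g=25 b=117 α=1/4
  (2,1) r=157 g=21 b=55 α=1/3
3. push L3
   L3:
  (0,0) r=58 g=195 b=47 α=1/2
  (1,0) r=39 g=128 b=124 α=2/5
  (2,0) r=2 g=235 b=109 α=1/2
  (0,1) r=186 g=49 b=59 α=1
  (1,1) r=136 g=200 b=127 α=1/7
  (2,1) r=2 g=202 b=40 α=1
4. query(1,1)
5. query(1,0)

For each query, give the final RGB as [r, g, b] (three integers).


at x=1,y=1 over L1,L2,L3:
+L1 (α=1) → [175, 167, 84]
+L2 (α=1/4) → [533/4, 263/2, 369/4]
+L3 (α=1/7) → [1871/14, 989/7, 1361/14]
= [134, 141, 97]

at x=1,y=0 over L1,L2,L3:
L1 α=1/3: [24, 18, 55]
L2 α=2/3: [274/3, 138, 217/3]
L3 α=2/5: [352/5, 134, 93]
= [70, 134, 93]


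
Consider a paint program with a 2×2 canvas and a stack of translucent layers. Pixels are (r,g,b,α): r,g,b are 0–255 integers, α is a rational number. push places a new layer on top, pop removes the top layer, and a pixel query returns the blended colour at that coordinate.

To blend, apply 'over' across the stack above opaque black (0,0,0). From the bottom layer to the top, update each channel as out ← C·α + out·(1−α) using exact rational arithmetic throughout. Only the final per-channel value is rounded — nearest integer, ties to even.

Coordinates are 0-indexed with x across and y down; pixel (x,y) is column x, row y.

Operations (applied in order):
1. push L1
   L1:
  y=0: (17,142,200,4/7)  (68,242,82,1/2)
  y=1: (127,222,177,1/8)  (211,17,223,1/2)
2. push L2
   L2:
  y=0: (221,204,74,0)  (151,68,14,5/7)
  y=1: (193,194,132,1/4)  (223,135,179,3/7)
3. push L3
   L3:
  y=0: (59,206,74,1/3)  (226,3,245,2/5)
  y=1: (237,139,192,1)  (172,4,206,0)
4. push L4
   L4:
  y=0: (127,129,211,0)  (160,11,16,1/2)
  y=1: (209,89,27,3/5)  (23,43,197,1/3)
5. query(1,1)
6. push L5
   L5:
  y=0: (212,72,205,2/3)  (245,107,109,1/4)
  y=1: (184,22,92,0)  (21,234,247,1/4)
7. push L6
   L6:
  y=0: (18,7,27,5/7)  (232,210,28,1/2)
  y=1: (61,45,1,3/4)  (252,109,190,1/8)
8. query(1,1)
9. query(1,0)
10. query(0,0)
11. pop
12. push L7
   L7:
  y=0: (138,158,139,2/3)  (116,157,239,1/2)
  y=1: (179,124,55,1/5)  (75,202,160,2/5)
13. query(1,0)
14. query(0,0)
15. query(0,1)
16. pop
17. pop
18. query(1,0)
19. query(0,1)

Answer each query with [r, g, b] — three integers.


(1,1) stack=L1,L2,L3,L4; from [0,0,0]:
after L1 α=1/2: [211/2, 17/2, 223/2]
after L2 α=3/7: [1091/7, 439/7, 983/7]
after L3 α=0: [1091/7, 439/7, 983/7]
after L4 α=1/3: [781/7, 393/7, 1115/7]
rounded: [112, 56, 159]

(1,1) stack=L1,L2,L3,L4,L5,L6; from [0,0,0]:
L1 α=1/2: [211/2, 17/2, 223/2]
L2 α=3/7: [1091/7, 439/7, 983/7]
L3 α=0: [1091/7, 439/7, 983/7]
L4 α=1/3: [781/7, 393/7, 1115/7]
L5 α=1/4: [1245/14, 2817/28, 2537/14]
L6 α=1/8: [1749/16, 3253/32, 2917/16]
rounded: [109, 102, 182]

query (1,0) [L1,L2,L3,L4,L5,L6] — begin 0,0,0
after L1 α=1/2: [34, 121, 41]
after L2 α=5/7: [823/7, 582/7, 152/7]
after L3 α=2/5: [5633/35, 1788/35, 3886/35]
after L4 α=1/2: [11233/70, 2173/70, 2223/35]
after L5 α=1/4: [50849/280, 14009/280, 2621/35]
after L6 α=1/2: [115809/560, 72809/560, 3601/70]
= [207, 130, 51]

query (0,0) [L1,L2,L3,L4,L5,L6] — begin 0,0,0
L1 α=4/7: [68/7, 568/7, 800/7]
L2 α=0: [68/7, 568/7, 800/7]
L3 α=1/3: [183/7, 2578/21, 706/7]
L4 α=0: [183/7, 2578/21, 706/7]
L5 α=2/3: [3151/21, 5602/63, 1192/7]
L6 α=5/7: [8192/147, 13409/441, 3329/49]
= [56, 30, 68]

(1,0) stack=L1,L2,L3,L4,L5,L7; from [0,0,0]:
+L1 (α=1/2) → [34, 121, 41]
+L2 (α=5/7) → [823/7, 582/7, 152/7]
+L3 (α=2/5) → [5633/35, 1788/35, 3886/35]
+L4 (α=1/2) → [11233/70, 2173/70, 2223/35]
+L5 (α=1/4) → [50849/280, 14009/280, 2621/35]
+L7 (α=1/2) → [83329/560, 57969/560, 5493/35]
rounded: [149, 104, 157]

query (0,0) [L1,L2,L3,L4,L5,L7] — begin 0,0,0
L1 α=4/7: [68/7, 568/7, 800/7]
L2 α=0: [68/7, 568/7, 800/7]
L3 α=1/3: [183/7, 2578/21, 706/7]
L4 α=0: [183/7, 2578/21, 706/7]
L5 α=2/3: [3151/21, 5602/63, 1192/7]
L7 α=2/3: [8947/63, 25510/189, 1046/7]
rounded: [142, 135, 149]

at x=0,y=1 over L1,L2,L3,L4,L5,L7:
after L1 α=1/8: [127/8, 111/4, 177/8]
after L2 α=1/4: [1925/32, 1109/16, 1587/32]
after L3 α=1: [237, 139, 192]
after L4 α=3/5: [1101/5, 109, 93]
after L5 α=0: [1101/5, 109, 93]
after L7 α=1/5: [5299/25, 112, 427/5]
rounded: [212, 112, 85]

query (1,0) [L1,L2,L3,L4] — begin 0,0,0
+L1 (α=1/2) → [34, 121, 41]
+L2 (α=5/7) → [823/7, 582/7, 152/7]
+L3 (α=2/5) → [5633/35, 1788/35, 3886/35]
+L4 (α=1/2) → [11233/70, 2173/70, 2223/35]
= [160, 31, 64]

at x=0,y=1 over L1,L2,L3,L4:
+L1 (α=1/8) → [127/8, 111/4, 177/8]
+L2 (α=1/4) → [1925/32, 1109/16, 1587/32]
+L3 (α=1) → [237, 139, 192]
+L4 (α=3/5) → [1101/5, 109, 93]
→ [220, 109, 93]
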